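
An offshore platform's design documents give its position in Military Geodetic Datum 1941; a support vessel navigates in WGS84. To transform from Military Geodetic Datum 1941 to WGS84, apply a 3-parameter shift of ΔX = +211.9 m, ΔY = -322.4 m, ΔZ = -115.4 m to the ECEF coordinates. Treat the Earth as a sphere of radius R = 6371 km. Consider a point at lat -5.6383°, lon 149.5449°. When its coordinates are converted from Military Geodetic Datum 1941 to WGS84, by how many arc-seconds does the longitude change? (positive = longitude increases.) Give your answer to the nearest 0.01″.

sin φ = -0.098248, cos φ = 0.995162, sin λ = 0.506863, cos λ = -0.862027.
East component: ΔE = −sin λ·ΔX + cos λ·ΔY = −(0.506863)(211.9) + (-0.862027)(-322.4) = 170.51 m.
1° of latitude spans πR/180 = 111195 m; at latitude φ, 1° of longitude spans that × cos φ = 110657.0 m, so Δλ = 170.51 / 110657.0 × 3600 = 5.547″.

Δλ = 5.55″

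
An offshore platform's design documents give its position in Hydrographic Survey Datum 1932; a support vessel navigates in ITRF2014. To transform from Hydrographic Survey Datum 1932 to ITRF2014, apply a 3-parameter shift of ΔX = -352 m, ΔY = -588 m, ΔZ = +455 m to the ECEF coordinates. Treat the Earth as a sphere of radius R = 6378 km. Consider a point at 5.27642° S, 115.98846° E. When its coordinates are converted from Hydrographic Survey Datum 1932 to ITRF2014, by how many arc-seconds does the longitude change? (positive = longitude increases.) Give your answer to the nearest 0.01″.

sin φ = -0.091961, cos φ = 0.995763, sin λ = 0.898882, cos λ = -0.438190.
East component: ΔE = −sin λ·ΔX + cos λ·ΔY = −(0.898882)(-352) + (-0.438190)(-588) = 574.06 m.
1° of latitude spans πR/180 = 111317 m; at latitude φ, 1° of longitude spans that × cos φ = 110845.4 m, so Δλ = 574.06 / 110845.4 × 3600 = 18.644″.

Δλ = 18.64″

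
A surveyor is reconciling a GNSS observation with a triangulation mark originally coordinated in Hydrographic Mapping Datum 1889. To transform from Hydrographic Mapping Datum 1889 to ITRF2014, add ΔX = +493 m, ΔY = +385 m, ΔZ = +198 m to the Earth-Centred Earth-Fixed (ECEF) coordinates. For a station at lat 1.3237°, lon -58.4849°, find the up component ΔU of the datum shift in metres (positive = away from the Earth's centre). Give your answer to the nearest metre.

The local up (radial) axis is (cos φ cos λ, cos φ sin λ, sin φ), giving ΔU = 257.634 − 328.126 + 4.574 = -65.92 m.

ΔU = -66 m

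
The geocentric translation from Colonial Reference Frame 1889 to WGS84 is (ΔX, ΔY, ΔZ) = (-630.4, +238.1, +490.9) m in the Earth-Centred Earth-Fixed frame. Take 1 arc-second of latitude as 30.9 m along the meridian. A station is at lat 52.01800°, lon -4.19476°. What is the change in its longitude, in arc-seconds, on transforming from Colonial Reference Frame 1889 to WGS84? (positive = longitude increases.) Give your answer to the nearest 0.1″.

Δλ = 10.1″

sin φ = 0.788204, cos φ = 0.615414, sin λ = -0.073147, cos λ = 0.997321.
East component: ΔE = −sin λ·ΔX + cos λ·ΔY = −(-0.073147)(-630.4) + (0.997321)(238.1) = 191.35 m.
1° of latitude spans 3600 × 30.90 = 111240 m; at latitude φ, 1° of longitude spans that × cos φ = 68458.6 m, so Δλ = 191.35 / 68458.6 × 3600 = 10.062″.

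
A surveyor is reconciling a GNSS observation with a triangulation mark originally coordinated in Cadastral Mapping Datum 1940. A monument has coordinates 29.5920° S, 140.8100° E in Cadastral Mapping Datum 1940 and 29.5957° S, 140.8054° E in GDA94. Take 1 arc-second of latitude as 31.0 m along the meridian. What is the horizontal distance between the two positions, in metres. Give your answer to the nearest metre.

608 m

Δφ = -29.5957° − -29.5920° = -0.0037°; Δλ = 140.8054° − 140.8100° = -0.0046°.
1° of latitude = 3600 × 31.00 = 111600 m.
ΔN = Δφ × 111600 = -412.9 m; ΔE = Δλ × 111600 × cos(-29.5920°) = -0.0046 × 111600 × 0.869564 = -446.4 m.
Distance = √(ΔE² + ΔN²) = √((-446.4)² + (-412.9)²) = 608.1 m.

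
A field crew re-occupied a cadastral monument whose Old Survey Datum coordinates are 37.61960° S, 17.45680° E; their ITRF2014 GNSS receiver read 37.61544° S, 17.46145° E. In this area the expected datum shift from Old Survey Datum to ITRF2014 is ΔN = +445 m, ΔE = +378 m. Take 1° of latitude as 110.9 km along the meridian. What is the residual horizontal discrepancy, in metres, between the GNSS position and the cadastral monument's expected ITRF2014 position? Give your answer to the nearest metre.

Observed coordinate differences: Δφ = +0.00416°, Δλ = +0.00465°.
Converting to metres (1° lat = 110900 m, cos φ = 0.792081): observed ΔN = 461.3 m, observed ΔE = 408.5 m.
Subtracting the expected shift leaves a residual of 461.3 − (445) = 16.3 m north and 408.5 − (378) = 30.5 m east.
Residual distance = √(16.3² + 30.5²) = 34.6 m.

35 m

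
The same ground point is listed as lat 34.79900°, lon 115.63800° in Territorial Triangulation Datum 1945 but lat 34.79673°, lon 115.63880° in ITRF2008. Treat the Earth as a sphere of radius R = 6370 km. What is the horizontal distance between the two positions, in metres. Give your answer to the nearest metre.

Δφ = 34.79673° − 34.79900° = -0.00227°; Δλ = 115.63880° − 115.63800° = +0.00080°.
1° along a meridian = πR/180 = 111177 m.
ΔN = Δφ × 111177 = -252.4 m; ΔE = Δλ × 111177 × cos(34.79900°) = +0.00080 × 111177 × 0.821159 = 73.0 m.
Distance = √(ΔE² + ΔN²) = √(73.0² + (-252.4)²) = 262.7 m.

263 m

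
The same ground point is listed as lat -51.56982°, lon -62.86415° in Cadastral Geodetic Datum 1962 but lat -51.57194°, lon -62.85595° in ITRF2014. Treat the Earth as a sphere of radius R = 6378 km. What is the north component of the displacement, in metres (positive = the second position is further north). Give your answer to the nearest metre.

Δφ = -51.57194° − -51.56982° = -0.00212°; Δλ = -62.85595° − -62.86415° = +0.00820°.
1° along a meridian = πR/180 = 111317 m.
ΔN = Δφ × 111317 = -236.0 m; ΔE = Δλ × 111317 × cos(-51.56982°) = +0.00820 × 111317 × 0.621560 = 567.4 m.

ΔN = -236 m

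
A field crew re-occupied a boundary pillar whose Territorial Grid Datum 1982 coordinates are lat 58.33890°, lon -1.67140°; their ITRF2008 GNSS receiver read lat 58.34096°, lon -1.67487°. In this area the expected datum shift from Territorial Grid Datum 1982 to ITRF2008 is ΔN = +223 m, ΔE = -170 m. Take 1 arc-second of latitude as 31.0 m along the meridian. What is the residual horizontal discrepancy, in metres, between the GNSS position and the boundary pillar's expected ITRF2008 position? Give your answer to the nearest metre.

34 m

Observed coordinate differences: Δφ = +0.00206°, Δλ = -0.00347°.
Converting to metres (1° lat = 111600 m, cos φ = 0.524894): observed ΔN = 229.9 m, observed ΔE = -203.3 m.
Subtracting the expected shift leaves a residual of 229.9 − (223) = 6.9 m north and -203.3 − (-170) = -33.3 m east.
Residual distance = √(6.9² + (-33.3)²) = 34.0 m.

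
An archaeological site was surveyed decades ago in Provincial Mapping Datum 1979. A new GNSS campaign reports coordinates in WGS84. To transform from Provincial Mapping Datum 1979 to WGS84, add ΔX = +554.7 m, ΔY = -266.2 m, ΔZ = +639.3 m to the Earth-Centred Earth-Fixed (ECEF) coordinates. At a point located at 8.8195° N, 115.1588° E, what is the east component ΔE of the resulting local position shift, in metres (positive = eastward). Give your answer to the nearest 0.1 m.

ΔE = -388.9 m

The local east axis at (φ, λ) is (−sin λ, cos λ, 0), so ΔE = −sin(115.1588°)·554.7 + cos(115.1588°)·(-266.2) = -388.91 m.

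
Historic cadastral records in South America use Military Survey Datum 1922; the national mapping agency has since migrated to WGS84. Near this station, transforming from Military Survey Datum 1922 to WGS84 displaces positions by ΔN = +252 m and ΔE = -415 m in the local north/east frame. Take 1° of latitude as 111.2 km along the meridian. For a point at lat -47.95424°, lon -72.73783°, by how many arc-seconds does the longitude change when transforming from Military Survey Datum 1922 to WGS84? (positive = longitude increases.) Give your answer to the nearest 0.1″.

Δλ = -20.1″

At latitude -47.95424°, cos φ = 0.669724.
1° of longitude at this latitude = 111.2 × cos φ = 74.47 km, so Δλ = -415.0 / 74473.3 = -0.0055725° = -20.061″.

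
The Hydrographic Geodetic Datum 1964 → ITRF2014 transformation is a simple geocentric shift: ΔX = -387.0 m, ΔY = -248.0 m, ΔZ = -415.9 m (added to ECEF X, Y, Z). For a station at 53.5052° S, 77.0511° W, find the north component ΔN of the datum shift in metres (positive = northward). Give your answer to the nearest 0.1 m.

ΔN = -122.8 m

The local north axis is (−sin φ cos λ, −sin φ sin λ, cos φ), giving ΔN = -69.715 + 194.300 − 247.356 = -122.77 m.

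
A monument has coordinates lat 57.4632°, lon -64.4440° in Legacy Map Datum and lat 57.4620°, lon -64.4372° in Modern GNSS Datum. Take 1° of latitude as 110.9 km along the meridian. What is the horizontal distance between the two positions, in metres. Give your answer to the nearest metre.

Δφ = 57.4620° − 57.4632° = -0.0012°; Δλ = -64.4372° − -64.4440° = +0.0068°.
ΔN = Δφ × 110900 = -133.1 m; ΔE = Δλ × 110900 × cos(57.4632°) = +0.0068 × 110900 × 0.537841 = 405.6 m.
Distance = √(ΔE² + ΔN²) = √(405.6² + (-133.1)²) = 426.9 m.

427 m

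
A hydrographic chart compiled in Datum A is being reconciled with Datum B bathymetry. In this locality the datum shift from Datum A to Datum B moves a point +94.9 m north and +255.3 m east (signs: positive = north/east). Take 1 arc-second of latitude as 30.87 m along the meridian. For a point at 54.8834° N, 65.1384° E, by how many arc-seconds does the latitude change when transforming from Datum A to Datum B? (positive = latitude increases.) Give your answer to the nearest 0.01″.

1″ of latitude = 30.87 m, so Δφ = 94.9 / 30.87 = 3.074″.

Δφ = 3.07″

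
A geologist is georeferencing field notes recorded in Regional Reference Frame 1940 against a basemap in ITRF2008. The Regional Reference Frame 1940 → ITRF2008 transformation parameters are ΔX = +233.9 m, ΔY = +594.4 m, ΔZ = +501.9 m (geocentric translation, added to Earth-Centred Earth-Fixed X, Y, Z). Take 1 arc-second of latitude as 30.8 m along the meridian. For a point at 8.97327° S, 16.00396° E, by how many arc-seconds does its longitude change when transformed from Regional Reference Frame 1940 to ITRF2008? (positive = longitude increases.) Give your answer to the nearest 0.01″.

sin φ = -0.155974, cos φ = 0.987761, sin λ = 0.275704, cos λ = 0.961243.
East component: ΔE = −sin λ·ΔX + cos λ·ΔY = −(0.275704)(233.9) + (0.961243)(594.4) = 506.88 m.
1° of latitude spans 3600 × 30.80 = 110880 m; at latitude φ, 1° of longitude spans that × cos φ = 109523.0 m, so Δλ = 506.88 / 109523.0 × 3600 = 16.661″.

Δλ = 16.66″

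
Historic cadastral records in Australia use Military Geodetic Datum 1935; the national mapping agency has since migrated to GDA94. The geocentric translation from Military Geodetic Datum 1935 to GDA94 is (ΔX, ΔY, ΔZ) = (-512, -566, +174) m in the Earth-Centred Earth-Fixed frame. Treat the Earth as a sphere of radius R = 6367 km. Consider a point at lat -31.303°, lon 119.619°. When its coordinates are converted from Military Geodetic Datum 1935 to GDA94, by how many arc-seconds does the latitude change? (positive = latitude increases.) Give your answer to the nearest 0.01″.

sin φ = -0.519564, cos φ = 0.854432, sin λ = 0.869331, cos λ = -0.494230.
North component: ΔN = −sin φ cos λ·ΔX − sin φ sin λ·ΔY + cos φ·ΔZ = −(-0.519564)(-0.494230)(-512) − (-0.519564)(0.869331)(-566) + (0.854432)(174) = 24.50 m.
1° of latitude spans πR/180 = 111125 m, so Δφ = 24.50 / 111125 × 3600 = 0.794″.

Δφ = 0.79″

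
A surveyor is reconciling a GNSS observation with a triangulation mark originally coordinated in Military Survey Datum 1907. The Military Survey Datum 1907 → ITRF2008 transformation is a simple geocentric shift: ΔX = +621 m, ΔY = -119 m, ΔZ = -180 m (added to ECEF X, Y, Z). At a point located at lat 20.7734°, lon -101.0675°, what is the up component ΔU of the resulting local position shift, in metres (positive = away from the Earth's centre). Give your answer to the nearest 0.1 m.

ΔU = -66.1 m

At φ = 20.7734°, λ = -101.0675°: sin φ = 0.354673, cos φ = 0.934990, sin λ = -0.981402, cos λ = -0.191965.
ΔU = cos φ cos λ·ΔX + cos φ sin λ·ΔY + sin φ·ΔZ = (0.934990)(-0.191965)(621) + (0.934990)(-0.981402)(-119) + (0.354673)(-180) = -66.11 m.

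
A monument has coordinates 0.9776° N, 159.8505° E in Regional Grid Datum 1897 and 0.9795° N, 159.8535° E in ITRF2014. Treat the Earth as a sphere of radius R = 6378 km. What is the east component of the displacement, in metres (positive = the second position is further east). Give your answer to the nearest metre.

ΔE = 334 m

Δφ = 0.9795° − 0.9776° = +0.0019°; Δλ = 159.8535° − 159.8505° = +0.0030°.
1° along a meridian = πR/180 = 111317 m.
ΔN = Δφ × 111317 = 211.5 m; ΔE = Δλ × 111317 × cos(0.9776°) = +0.0030 × 111317 × 0.999854 = 333.9 m.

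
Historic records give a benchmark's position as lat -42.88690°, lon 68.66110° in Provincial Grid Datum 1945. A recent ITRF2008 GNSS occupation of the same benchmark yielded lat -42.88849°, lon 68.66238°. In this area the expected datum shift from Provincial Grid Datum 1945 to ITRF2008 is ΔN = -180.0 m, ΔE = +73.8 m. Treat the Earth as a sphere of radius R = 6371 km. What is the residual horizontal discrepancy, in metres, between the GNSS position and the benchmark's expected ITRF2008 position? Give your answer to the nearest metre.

Observed coordinate differences: Δφ = -0.00159°, Δλ = +0.00128°.
Converting to metres (1° lat = 111195 m, cos φ = 0.732699): observed ΔN = -176.8 m, observed ΔE = 104.3 m.
Subtracting the expected shift leaves a residual of -176.8 − (-180.0) = 3.2 m north and 104.3 − (73.8) = 30.5 m east.
Residual distance = √(3.2² + 30.5²) = 30.7 m.

31 m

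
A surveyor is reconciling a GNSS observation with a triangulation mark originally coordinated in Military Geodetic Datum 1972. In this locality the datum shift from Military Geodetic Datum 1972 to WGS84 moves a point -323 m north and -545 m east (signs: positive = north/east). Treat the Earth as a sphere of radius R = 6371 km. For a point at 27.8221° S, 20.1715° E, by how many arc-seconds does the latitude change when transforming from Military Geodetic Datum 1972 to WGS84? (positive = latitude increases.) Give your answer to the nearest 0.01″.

On a sphere of radius R, 1 rad of latitude = R, so Δφ = ΔN / R = -323.0 / 6371000 = -5.0698e-05 rad = -10.457″.

Δφ = -10.46″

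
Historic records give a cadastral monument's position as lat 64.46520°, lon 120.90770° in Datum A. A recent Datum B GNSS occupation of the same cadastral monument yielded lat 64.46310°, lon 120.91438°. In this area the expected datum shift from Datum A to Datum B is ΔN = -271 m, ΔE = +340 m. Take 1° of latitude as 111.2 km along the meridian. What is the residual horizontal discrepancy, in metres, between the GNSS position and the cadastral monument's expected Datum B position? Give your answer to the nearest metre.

Observed coordinate differences: Δφ = -0.00210°, Δλ = +0.00668°.
Converting to metres (1° lat = 111200 m, cos φ = 0.431059): observed ΔN = -233.5 m, observed ΔE = 320.2 m.
Subtracting the expected shift leaves a residual of -233.5 − (-271) = 37.5 m north and 320.2 − (340) = -19.8 m east.
Residual distance = √(37.5² + (-19.8)²) = 42.4 m.

42 m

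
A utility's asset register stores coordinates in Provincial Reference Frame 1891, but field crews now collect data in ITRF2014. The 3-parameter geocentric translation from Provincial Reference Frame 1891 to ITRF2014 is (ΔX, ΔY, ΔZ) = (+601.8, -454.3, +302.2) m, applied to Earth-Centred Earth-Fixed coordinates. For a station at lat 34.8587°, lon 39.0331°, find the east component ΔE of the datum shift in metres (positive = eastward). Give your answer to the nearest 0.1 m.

At φ = 34.8587°, λ = 39.0331°: sin φ = 0.571555, cos φ = 0.820564, sin λ = 0.629769, cos λ = 0.776782.
ΔE = −sin λ·ΔX + cos λ·ΔY = −(0.629769)·(601.8) + (0.776782)·(-454.3) = -731.89 m.

ΔE = -731.9 m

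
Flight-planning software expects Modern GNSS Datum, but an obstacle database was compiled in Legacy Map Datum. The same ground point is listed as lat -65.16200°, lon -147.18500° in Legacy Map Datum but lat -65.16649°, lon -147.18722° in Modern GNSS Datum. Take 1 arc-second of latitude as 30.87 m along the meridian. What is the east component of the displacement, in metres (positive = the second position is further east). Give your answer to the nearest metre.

ΔE = -104 m

Δφ = -65.16649° − -65.16200° = -0.00449°; Δλ = -147.18722° − -147.18500° = -0.00222°.
1° of latitude = 3600 × 30.87 = 111132 m.
ΔN = Δφ × 111132 = -499.0 m; ΔE = Δλ × 111132 × cos(-65.16200°) = -0.00222 × 111132 × 0.420054 = -103.6 m.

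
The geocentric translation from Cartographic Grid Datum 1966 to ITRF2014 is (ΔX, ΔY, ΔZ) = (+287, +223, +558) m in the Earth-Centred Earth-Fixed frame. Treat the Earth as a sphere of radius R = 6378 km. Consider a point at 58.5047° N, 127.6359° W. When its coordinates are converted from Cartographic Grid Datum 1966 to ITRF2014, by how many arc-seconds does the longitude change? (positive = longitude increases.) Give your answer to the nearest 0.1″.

sin φ = 0.852683, cos φ = 0.522429, sin λ = -0.791907, cos λ = -0.610641.
East component: ΔE = −sin λ·ΔX + cos λ·ΔY = −(-0.791907)(287) + (-0.610641)(223) = 91.10 m.
1° of latitude spans πR/180 = 111317 m; at latitude φ, 1° of longitude spans that × cos φ = 58155.2 m, so Δλ = 91.10 / 58155.2 × 3600 = 5.640″.

Δλ = 5.6″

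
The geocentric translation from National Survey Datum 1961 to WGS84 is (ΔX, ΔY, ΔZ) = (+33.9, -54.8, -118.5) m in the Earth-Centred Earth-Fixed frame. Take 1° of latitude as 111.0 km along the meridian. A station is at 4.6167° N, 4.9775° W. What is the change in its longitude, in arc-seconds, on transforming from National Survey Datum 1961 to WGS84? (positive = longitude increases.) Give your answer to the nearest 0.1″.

sin φ = 0.080489, cos φ = 0.996755, sin λ = -0.086765, cos λ = 0.996229.
East component: ΔE = −sin λ·ΔX + cos λ·ΔY = −(-0.086765)(33.9) + (0.996229)(-54.8) = -51.65 m.
1° of latitude spans 111000 m; at latitude φ, 1° of longitude spans that × cos φ = 110639.9 m, so Δλ = -51.65 / 110639.9 × 3600 = -1.681″.

Δλ = -1.7″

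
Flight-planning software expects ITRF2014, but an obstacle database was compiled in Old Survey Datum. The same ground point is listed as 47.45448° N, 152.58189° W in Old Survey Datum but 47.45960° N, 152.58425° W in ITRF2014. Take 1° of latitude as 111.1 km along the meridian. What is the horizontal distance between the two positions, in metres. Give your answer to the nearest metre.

596 m

Δφ = 47.45960° − 47.45448° = +0.00512°; Δλ = -152.58425° − -152.58189° = -0.00236°.
ΔN = Δφ × 111100 = 568.8 m; ΔE = Δλ × 111100 × cos(47.45448°) = -0.00236 × 111100 × 0.676176 = -177.3 m.
Distance = √(ΔE² + ΔN²) = √((-177.3)² + 568.8²) = 595.8 m.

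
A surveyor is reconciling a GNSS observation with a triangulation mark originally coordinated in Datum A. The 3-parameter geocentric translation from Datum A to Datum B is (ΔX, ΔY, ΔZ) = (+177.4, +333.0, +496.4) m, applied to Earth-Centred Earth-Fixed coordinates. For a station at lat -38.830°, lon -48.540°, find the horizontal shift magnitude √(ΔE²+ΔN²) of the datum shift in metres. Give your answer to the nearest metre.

466 m

At φ = -38.830°, λ = -48.540°: sin φ = -0.627012, cos φ = 0.779010, sin λ = -0.749418, cos λ = 0.662097.
ΔE = −sin λ·ΔX + cos λ·ΔY = −(-0.749418)·(177.4) + (0.662097)·(333.0) = 353.43 m.
ΔN = −sin φ cos λ·ΔX − sin φ sin λ·ΔY + cos φ·ΔZ = −(-0.627012)(0.662097)(177.4) − (-0.627012)(-0.749418)(333.0) + (0.779010)(496.4) = 303.87 m.
Horizontal magnitude = √(ΔE² + ΔN²) = √(353.43² + 303.87²) = 466.10 m.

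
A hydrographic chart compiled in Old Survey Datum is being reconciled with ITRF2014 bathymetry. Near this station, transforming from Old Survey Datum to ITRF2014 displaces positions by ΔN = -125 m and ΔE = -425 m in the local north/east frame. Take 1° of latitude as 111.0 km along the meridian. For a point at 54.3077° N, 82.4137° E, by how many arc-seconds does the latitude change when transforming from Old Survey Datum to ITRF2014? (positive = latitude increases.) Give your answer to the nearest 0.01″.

Δφ = -4.05″

1° of latitude = 111.0 km, so Δφ = -125.0 / 111000 = -0.0011261° = -4.054″.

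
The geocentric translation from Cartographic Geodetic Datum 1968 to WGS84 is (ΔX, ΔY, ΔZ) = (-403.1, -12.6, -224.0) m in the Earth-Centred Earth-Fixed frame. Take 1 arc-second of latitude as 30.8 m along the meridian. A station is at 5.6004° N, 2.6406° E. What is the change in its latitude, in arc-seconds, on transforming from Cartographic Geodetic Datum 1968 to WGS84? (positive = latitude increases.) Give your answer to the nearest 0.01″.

Δφ = -5.96″

sin φ = 0.097590, cos φ = 0.995227, sin λ = 0.046071, cos λ = 0.998938.
North component: ΔN = −sin φ cos λ·ΔX − sin φ sin λ·ΔY + cos φ·ΔZ = −(0.097590)(0.998938)(-403.1) − (0.097590)(0.046071)(-12.6) + (0.995227)(-224.0) = -183.58 m.
1° of latitude spans 3600 × 30.80 = 110880 m, so Δφ = -183.58 / 110880 × 3600 = -5.960″.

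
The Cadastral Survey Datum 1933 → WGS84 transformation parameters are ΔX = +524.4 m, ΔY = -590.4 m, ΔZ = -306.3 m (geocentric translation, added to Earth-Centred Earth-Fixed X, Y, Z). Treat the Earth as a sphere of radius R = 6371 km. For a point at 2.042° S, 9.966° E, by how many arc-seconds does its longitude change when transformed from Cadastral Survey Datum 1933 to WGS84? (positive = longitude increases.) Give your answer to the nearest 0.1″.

sin φ = -0.035632, cos φ = 0.999365, sin λ = 0.173064, cos λ = 0.984911.
East component: ΔE = −sin λ·ΔX + cos λ·ΔY = −(0.173064)(524.4) + (0.984911)(-590.4) = -672.25 m.
1° of latitude spans πR/180 = 111195 m; at latitude φ, 1° of longitude spans that × cos φ = 111124.3 m, so Δλ = -672.25 / 111124.3 × 3600 = -21.778″.

Δλ = -21.8″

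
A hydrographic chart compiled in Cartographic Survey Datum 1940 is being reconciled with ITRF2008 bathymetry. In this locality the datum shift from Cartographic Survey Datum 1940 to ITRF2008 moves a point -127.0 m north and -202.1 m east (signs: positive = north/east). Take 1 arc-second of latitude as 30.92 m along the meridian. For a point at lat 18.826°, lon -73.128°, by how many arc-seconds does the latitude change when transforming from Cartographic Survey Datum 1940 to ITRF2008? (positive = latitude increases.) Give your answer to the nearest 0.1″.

Δφ = -4.1″

1″ of latitude = 30.92 m, so Δφ = -127.0 / 30.92 = -4.107″.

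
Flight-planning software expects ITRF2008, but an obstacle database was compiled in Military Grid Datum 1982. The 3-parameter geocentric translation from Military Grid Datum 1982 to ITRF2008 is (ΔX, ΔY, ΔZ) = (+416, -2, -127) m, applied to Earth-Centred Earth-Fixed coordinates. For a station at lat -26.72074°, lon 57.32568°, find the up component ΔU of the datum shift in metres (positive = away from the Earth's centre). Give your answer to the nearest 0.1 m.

At φ = -26.72074°, λ = 57.32568°: sin φ = -0.449642, cos φ = 0.893209, sin λ = 0.841753, cos λ = 0.539863.
ΔU = cos φ cos λ·ΔX + cos φ sin λ·ΔY + sin φ·ΔZ = (0.893209)(0.539863)(416) + (0.893209)(0.841753)(-2) + (-0.449642)(-127) = 256.20 m.

ΔU = 256.2 m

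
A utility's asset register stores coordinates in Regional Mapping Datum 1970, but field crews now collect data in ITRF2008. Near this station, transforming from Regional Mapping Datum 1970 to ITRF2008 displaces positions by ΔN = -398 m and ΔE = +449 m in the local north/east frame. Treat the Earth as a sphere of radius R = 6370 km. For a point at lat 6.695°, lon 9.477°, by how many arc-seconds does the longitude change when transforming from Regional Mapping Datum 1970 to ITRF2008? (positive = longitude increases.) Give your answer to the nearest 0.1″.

Δλ = 14.6″

At latitude 6.695°, cos φ = 0.993181.
One radian of longitude at latitude φ spans R cos φ, so Δλ = ΔE / (R cos φ) = 449.0 / (6370000 × 0.993181) = 7.0971e-05 rad = 14.639″.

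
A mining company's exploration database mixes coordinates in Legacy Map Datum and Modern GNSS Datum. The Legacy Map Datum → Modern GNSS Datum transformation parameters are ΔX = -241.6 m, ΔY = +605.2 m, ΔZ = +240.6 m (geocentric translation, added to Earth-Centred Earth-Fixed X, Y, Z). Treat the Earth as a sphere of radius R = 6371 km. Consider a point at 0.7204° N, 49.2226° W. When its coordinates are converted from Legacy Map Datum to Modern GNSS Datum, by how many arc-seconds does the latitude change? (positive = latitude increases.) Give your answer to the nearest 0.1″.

sin φ = 0.012573, cos φ = 0.999921, sin λ = -0.757253, cos λ = 0.653122.
North component: ΔN = −sin φ cos λ·ΔX − sin φ sin λ·ΔY + cos φ·ΔZ = −(0.012573)(0.653122)(-241.6) − (0.012573)(-0.757253)(605.2) + (0.999921)(240.6) = 248.33 m.
1° of latitude spans πR/180 = 111195 m, so Δφ = 248.33 / 111195 × 3600 = 8.040″.

Δφ = 8.0″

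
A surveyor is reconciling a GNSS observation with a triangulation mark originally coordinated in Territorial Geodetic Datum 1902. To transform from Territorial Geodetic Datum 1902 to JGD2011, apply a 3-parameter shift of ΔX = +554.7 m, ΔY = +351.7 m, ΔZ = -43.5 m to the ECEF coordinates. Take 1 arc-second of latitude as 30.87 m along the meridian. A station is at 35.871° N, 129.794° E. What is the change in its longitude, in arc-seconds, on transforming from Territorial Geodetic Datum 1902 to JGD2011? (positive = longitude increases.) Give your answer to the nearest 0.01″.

sin φ = 0.585962, cos φ = 0.810338, sin λ = 0.768351, cos λ = -0.640029.
East component: ΔE = −sin λ·ΔX + cos λ·ΔY = −(0.768351)(554.7) + (-0.640029)(351.7) = -651.30 m.
1° of latitude spans 3600 × 30.87 = 111132 m; at latitude φ, 1° of longitude spans that × cos φ = 90054.5 m, so Δλ = -651.30 / 90054.5 × 3600 = -26.036″.

Δλ = -26.04″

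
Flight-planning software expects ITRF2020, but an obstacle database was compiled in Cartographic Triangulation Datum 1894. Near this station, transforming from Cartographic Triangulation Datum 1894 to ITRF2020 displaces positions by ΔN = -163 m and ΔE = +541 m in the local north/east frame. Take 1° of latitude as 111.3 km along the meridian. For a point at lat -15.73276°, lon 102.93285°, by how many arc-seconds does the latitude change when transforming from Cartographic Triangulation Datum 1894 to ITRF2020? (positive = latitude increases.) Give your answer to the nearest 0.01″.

1° of latitude = 111.3 km, so Δφ = -163.0 / 111300 = -0.0014645° = -5.272″.

Δφ = -5.27″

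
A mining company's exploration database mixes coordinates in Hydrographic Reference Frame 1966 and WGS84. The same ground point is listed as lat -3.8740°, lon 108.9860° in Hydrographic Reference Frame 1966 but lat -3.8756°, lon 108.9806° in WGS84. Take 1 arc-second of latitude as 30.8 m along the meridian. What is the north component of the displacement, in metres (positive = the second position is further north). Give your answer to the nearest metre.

ΔN = -177 m

Δφ = -3.8756° − -3.8740° = -0.0016°; Δλ = 108.9806° − 108.9860° = -0.0054°.
1° of latitude = 3600 × 30.80 = 110880 m.
ΔN = Δφ × 110880 = -177.4 m; ΔE = Δλ × 110880 × cos(-3.8740°) = -0.0054 × 110880 × 0.997715 = -597.4 m.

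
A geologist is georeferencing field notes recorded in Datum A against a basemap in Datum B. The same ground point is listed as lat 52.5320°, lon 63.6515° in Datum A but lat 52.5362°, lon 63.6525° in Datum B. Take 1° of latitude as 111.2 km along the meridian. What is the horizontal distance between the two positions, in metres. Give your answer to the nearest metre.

Δφ = 52.5362° − 52.5320° = +0.0042°; Δλ = 63.6525° − 63.6515° = +0.0010°.
ΔN = Δφ × 111200 = 467.0 m; ΔE = Δλ × 111200 × cos(52.5320°) = +0.0010 × 111200 × 0.608318 = 67.6 m.
Distance = √(ΔE² + ΔN²) = √(67.6² + 467.0²) = 471.9 m.

472 m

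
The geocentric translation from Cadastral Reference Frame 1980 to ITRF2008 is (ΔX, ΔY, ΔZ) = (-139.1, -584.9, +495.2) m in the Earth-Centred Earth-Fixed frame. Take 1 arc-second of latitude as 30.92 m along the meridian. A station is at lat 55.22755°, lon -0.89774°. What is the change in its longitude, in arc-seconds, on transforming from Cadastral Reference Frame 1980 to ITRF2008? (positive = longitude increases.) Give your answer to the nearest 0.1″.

Δλ = -33.3″

sin φ = 0.821424, cos φ = 0.570319, sin λ = -0.015668, cos λ = 0.999877.
East component: ΔE = −sin λ·ΔX + cos λ·ΔY = −(-0.015668)(-139.1) + (0.999877)(-584.9) = -587.01 m.
1° of latitude spans 3600 × 30.92 = 111312 m; at latitude φ, 1° of longitude spans that × cos φ = 63483.3 m, so Δλ = -587.01 / 63483.3 × 3600 = -33.288″.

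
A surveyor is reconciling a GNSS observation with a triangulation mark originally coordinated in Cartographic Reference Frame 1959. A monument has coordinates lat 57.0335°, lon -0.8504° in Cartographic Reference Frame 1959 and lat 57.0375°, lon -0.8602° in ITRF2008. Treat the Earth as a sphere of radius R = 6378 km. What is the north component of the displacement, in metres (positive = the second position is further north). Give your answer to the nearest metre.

Δφ = 57.0375° − 57.0335° = +0.0040°; Δλ = -0.8602° − -0.8504° = -0.0098°.
1° along a meridian = πR/180 = 111317 m.
ΔN = Δφ × 111317 = 445.3 m; ΔE = Δλ × 111317 × cos(57.0335°) = -0.0098 × 111317 × 0.544149 = -593.6 m.

ΔN = 445 m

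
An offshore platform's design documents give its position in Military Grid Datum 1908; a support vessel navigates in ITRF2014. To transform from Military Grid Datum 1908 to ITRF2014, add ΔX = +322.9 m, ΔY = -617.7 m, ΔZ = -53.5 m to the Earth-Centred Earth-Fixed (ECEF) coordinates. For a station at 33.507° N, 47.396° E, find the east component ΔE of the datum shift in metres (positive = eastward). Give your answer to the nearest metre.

The local east axis at (φ, λ) is (−sin λ, cos λ, 0), so ΔE = −sin(47.396°)·322.9 + cos(47.396°)·(-617.7) = -655.81 m.

ΔE = -656 m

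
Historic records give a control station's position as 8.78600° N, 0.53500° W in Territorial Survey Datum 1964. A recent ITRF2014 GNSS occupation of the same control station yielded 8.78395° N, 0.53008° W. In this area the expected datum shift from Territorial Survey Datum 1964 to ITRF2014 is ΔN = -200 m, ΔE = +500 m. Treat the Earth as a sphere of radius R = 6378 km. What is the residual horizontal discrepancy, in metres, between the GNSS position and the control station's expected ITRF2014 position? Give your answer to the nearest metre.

Observed coordinate differences: Δφ = -0.00205°, Δλ = +0.00492°.
Converting to metres (1° lat = 111317 m, cos φ = 0.988266): observed ΔN = -228.2 m, observed ΔE = 541.3 m.
Subtracting the expected shift leaves a residual of -228.2 − (-200) = -28.2 m north and 541.3 − (500) = 41.3 m east.
Residual distance = √((-28.2)² + 41.3²) = 50.0 m.

50 m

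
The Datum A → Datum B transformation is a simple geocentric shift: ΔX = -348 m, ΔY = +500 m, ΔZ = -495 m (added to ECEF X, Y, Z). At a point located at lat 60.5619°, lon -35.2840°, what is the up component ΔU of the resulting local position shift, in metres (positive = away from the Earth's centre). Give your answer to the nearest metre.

The local up (radial) axis is (cos φ cos λ, cos φ sin λ, sin φ), giving ΔU = -139.617 − 141.948 − 431.089 = -712.65 m.

ΔU = -713 m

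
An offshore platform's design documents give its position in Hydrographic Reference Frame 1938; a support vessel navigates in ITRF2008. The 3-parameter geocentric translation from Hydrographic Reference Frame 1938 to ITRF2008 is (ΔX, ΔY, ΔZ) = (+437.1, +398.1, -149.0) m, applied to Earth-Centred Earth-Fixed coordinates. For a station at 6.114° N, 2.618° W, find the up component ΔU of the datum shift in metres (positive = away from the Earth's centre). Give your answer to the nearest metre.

ΔU = 400 m

At φ = 6.114°, λ = -2.618°: sin φ = 0.106507, cos φ = 0.994312, sin λ = -0.045677, cos λ = 0.998956.
ΔU = cos φ cos λ·ΔX + cos φ sin λ·ΔY + sin φ·ΔZ = (0.994312)(0.998956)(437.1) + (0.994312)(-0.045677)(398.1) + (0.106507)(-149.0) = 400.21 m.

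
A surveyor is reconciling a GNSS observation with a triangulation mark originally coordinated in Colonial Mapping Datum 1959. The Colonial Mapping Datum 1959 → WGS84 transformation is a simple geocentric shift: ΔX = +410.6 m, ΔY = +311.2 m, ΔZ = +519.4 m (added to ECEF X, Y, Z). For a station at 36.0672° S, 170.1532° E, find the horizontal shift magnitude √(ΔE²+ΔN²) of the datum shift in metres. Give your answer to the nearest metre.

The local east axis at (φ, λ) is (−sin λ, cos λ, 0), so ΔE = −sin(170.1532°)·410.6 + cos(170.1532°)·311.2 = -376.83 m.
The local north axis is (−sin φ cos λ, −sin φ sin λ, cos φ), giving ΔN = -238.173 + 31.332 + 419.845 = 213.00 m.
Horizontal magnitude = √(ΔE² + ΔN²) = √((-376.83)² + 213.00²) = 432.87 m.

433 m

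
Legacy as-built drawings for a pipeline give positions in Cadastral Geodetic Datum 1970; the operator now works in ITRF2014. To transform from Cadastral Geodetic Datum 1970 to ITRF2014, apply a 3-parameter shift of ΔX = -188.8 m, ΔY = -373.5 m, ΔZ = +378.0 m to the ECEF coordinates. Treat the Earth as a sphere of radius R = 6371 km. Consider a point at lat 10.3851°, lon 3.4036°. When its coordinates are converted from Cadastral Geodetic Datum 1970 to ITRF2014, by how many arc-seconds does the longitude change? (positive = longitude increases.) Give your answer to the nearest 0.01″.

sin φ = 0.180263, cos φ = 0.983618, sin λ = 0.059369, cos λ = 0.998236.
East component: ΔE = −sin λ·ΔX + cos λ·ΔY = −(0.059369)(-188.8) + (0.998236)(-373.5) = -361.63 m.
1° of latitude spans πR/180 = 111195 m; at latitude φ, 1° of longitude spans that × cos φ = 109373.4 m, so Δλ = -361.63 / 109373.4 × 3600 = -11.903″.

Δλ = -11.90″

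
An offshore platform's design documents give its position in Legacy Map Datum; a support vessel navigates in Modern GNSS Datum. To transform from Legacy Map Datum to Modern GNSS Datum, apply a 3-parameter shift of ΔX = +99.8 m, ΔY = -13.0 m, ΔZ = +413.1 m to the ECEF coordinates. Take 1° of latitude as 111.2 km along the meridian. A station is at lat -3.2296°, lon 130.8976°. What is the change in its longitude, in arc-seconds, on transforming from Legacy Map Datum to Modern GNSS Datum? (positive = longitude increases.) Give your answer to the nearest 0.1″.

sin φ = -0.056337, cos φ = 0.998412, sin λ = 0.755881, cos λ = -0.654709.
East component: ΔE = −sin λ·ΔX + cos λ·ΔY = −(0.755881)(99.8) + (-0.654709)(-13.0) = -66.93 m.
1° of latitude spans 111200 m; at latitude φ, 1° of longitude spans that × cos φ = 111023.4 m, so Δλ = -66.93 / 111023.4 × 3600 = -2.170″.

Δλ = -2.2″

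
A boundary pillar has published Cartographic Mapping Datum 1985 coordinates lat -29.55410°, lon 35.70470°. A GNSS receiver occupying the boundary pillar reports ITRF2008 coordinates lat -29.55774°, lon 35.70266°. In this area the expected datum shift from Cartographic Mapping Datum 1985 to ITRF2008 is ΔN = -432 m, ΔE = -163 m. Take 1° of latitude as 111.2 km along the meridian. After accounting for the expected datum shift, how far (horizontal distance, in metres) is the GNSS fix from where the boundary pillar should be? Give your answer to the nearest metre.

Observed coordinate differences: Δφ = -0.00364°, Δλ = -0.00204°.
Converting to metres (1° lat = 111200 m, cos φ = 0.869890): observed ΔN = -404.8 m, observed ΔE = -197.3 m.
Subtracting the expected shift leaves a residual of -404.8 − (-432) = 27.2 m north and -197.3 − (-163) = -34.3 m east.
Residual distance = √(27.2² + (-34.3)²) = 43.8 m.

44 m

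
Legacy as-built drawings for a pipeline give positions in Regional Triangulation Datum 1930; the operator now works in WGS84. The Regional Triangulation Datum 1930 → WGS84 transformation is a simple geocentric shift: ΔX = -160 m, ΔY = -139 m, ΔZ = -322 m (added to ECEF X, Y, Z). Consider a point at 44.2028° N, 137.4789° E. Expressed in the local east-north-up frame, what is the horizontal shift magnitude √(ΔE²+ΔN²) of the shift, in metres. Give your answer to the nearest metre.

325 m

At φ = 44.2028°, λ = 137.4789°: sin φ = 0.697200, cos φ = 0.716877, sin λ = 0.675862, cos λ = -0.737028.
ΔE = −sin λ·ΔX + cos λ·ΔY = −(0.675862)·(-160) + (-0.737028)·(-139) = 210.58 m.
ΔN = −sin φ cos λ·ΔX − sin φ sin λ·ΔY + cos φ·ΔZ = −(0.697200)(-0.737028)(-160) − (0.697200)(0.675862)(-139) + (0.716877)(-322) = -247.55 m.
Horizontal magnitude = √(ΔE² + ΔN²) = √(210.58² + (-247.55)²) = 325.01 m.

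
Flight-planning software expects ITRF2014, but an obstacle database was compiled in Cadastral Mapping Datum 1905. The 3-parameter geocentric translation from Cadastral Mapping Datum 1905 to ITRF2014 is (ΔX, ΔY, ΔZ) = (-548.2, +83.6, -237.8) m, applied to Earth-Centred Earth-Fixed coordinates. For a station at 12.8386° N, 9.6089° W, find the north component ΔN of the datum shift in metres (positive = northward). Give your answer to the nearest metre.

At φ = 12.8386°, λ = -9.6089°: sin φ = 0.222205, cos φ = 0.975000, sin λ = -0.166922, cos λ = 0.985970.
ΔN = −sin φ cos λ·ΔX − sin φ sin λ·ΔY + cos φ·ΔZ = −(0.222205)(0.985970)(-548.2) − (0.222205)(-0.166922)(83.6) + (0.975000)(-237.8) = -108.65 m.

ΔN = -109 m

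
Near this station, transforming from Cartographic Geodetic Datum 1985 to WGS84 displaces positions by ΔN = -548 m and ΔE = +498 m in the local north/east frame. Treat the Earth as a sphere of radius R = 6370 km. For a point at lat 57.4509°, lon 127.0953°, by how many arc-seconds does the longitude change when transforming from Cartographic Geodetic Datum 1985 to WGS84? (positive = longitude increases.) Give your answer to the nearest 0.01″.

Δλ = 29.97″

At latitude 57.4509°, cos φ = 0.538022.
One radian of longitude at latitude φ spans R cos φ, so Δλ = ΔE / (R cos φ) = 498.0 / (6370000 × 0.538022) = 1.4531e-04 rad = 29.972″.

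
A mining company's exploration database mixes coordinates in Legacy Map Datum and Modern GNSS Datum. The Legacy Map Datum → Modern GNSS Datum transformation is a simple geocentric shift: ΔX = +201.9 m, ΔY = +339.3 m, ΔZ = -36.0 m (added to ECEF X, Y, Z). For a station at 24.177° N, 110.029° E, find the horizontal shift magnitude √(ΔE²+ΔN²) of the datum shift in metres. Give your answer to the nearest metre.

334 m

The local east axis at (φ, λ) is (−sin λ, cos λ, 0), so ΔE = −sin(110.029°)·201.9 + cos(110.029°)·339.3 = -305.90 m.
The local north axis is (−sin φ cos λ, −sin φ sin λ, cos φ), giving ΔN = 28.321 − 130.558 − 32.842 = -135.08 m.
Horizontal magnitude = √(ΔE² + ΔN²) = √((-305.90)² + (-135.08)²) = 334.39 m.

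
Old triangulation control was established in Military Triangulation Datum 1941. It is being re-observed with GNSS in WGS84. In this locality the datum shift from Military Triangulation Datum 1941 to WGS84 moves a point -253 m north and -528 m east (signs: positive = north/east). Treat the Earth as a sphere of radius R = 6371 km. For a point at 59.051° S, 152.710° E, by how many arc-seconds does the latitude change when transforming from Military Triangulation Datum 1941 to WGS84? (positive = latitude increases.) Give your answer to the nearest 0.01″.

On a sphere of radius R, 1 rad of latitude = R, so Δφ = ΔN / R = -253.0 / 6371000 = -3.9711e-05 rad = -8.191″.

Δφ = -8.19″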